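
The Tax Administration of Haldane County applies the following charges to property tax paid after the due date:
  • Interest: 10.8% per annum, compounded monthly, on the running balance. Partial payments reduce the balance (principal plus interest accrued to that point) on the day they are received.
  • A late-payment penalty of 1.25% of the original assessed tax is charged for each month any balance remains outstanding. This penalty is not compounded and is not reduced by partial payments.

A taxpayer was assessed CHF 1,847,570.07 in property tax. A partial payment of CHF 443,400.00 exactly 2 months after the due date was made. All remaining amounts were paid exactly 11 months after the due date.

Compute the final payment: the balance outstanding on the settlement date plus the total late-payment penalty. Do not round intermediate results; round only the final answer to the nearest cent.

Monthly rate = 10.8% ÷ 12 = 0.9%
Balance at month 2: CHF 1,847,570.0700 × (1 + 0.009)^2 = CHF 1,880,975.9844…
After CHF 443,400.00 payment: CHF 1,880,975.9844… − CHF 443,400.00 = CHF 1,437,575.9844…
Balance at month 11: CHF 1,437,575.9844… × (1 + 0.009)^9 = CHF 1,558,300.8413…
Penalty: 11 × 1.25% × CHF 1,847,570.07 = CHF 254,040.88…
Final settlement = outstanding balance + penalty = CHF 1,558,300.8413… + CHF 254,040.88… = CHF 1,812,341.73

CHF 1,812,341.73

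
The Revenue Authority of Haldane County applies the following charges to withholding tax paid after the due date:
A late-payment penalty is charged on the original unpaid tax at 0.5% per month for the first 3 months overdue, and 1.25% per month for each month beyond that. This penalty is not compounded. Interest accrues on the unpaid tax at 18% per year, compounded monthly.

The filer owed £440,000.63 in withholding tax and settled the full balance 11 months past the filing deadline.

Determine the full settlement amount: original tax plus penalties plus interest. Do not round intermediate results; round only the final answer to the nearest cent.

Penalty, months 1–3: 3 × 0.5% × £440,000.63 = £6,600.01…
Penalty, months 4–11: 8 × 1.25% × £440,000.63 = £44,000.06…
Interest (18%/yr ÷ 12 = 1.5%/month): £440,000.63 × ((1 + 0.015)^11 − 1) = £78,297.6446…
Total = £440,000.63 + £50,600.0725… + £78,297.6446… = £568,898.35

£568,898.35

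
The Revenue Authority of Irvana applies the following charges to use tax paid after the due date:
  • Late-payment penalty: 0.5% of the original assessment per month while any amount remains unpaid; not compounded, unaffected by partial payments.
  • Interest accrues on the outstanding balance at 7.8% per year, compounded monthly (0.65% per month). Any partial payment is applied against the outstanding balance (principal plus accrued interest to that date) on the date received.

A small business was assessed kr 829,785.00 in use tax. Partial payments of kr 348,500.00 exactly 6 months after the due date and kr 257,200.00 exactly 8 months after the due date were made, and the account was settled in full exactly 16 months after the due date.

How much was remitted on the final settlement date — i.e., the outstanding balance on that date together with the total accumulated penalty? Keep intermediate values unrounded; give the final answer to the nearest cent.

Balance at month 6: kr 829,785.0000 × (1 + 0.0065)^6 = kr 862,677.0711…
After kr 348,500.00 payment: kr 862,677.0711… − kr 348,500.00 = kr 514,177.0711…
Balance at month 8: kr 514,177.0711… × (1 + 0.0065)^2 = kr 520,883.0970…
After kr 257,200.00 payment: kr 520,883.0970… − kr 257,200.00 = kr 263,683.0970…
Balance at month 16: kr 263,683.0970… × (1 + 0.0065)^8 = kr 277,710.6435…
Penalty: 16 × 0.5% × kr 829,785.00 = kr 66,382.80
Final settlement = outstanding balance + penalty = kr 277,710.6435… + kr 66,382.80 = kr 344,093.44

kr 344,093.44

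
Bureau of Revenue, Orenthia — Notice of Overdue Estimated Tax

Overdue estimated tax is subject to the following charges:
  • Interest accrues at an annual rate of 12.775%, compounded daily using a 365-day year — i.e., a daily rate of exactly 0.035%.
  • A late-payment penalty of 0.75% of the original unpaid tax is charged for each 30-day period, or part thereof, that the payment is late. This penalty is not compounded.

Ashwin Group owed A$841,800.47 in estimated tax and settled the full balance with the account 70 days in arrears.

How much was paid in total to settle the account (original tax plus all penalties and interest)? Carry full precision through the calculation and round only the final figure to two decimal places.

A$881,616.12

Penalty periods: ⌈70/30⌉ = 3; penalty = 3 × 0.75% × A$841,800.47 = A$18,940.51…
Interest: A$841,800.47 × ((1 + 0.00035)^70 − 1) = A$841,800.47 × 0.02479820… = A$20,875.1350…
Total = A$841,800.47 + A$18,940.5106… + A$20,875.1350… = A$881,616.12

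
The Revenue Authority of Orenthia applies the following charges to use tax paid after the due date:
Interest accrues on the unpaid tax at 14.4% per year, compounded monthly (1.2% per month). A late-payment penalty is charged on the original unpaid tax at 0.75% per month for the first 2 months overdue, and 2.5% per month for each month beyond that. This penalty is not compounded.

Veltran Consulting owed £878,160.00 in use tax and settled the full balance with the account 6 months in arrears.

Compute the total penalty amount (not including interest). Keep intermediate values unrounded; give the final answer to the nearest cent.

Penalty, months 1–2: 2 × 0.75% × £878,160.00 = £13,172.40
Penalty, months 3–6: 4 × 2.5% × £878,160.00 = £87,816.00
Total penalty = £13,172.40 + £87,816.00 = £100,988.40

£100,988.40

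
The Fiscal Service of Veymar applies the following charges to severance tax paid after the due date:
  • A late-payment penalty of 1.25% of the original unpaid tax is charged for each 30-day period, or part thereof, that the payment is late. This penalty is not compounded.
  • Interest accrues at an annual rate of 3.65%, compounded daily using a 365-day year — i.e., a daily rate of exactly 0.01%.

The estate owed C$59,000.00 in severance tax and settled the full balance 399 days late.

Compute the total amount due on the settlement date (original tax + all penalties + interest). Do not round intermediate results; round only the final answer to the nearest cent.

Penalty periods: ⌈399/30⌉ = 14; penalty = 14 × 1.25% × C$59,000.00 = C$10,325.00
Interest: C$59,000.00 × ((1 + 0.0001)^399 − 1) = C$59,000.00 × 0.04070462… = C$2,401.5727…
Total = C$59,000.00 + C$10,325.0000 + C$2,401.5727… = C$71,726.57

C$71,726.57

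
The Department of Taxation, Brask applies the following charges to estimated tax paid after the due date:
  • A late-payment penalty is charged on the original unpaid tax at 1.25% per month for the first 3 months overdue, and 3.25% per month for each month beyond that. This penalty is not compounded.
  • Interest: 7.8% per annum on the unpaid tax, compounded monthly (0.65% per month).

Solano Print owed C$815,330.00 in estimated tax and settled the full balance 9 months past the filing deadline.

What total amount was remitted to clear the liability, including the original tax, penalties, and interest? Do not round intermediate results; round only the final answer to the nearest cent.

Penalty, months 1–3: 3 × 1.25% × C$815,330.00 = C$30,574.88…
Penalty, months 4–9: 6 × 3.25% × C$815,330.00 = C$158,989.35
Interest: C$815,330.00 × ((1 + 0.0065)^9 − 1) = C$815,330.00 × 0.0600443… = C$48,955.9149…
Total = C$815,330.00 + C$189,564.2250 + C$48,955.9149… = C$1,053,850.14

C$1,053,850.14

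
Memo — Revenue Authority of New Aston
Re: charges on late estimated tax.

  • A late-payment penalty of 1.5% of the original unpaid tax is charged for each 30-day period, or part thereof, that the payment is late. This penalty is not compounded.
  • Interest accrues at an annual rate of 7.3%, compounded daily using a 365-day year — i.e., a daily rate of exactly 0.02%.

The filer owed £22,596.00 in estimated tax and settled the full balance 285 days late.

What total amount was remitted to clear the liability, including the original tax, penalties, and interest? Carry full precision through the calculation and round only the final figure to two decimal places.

£27,310.65

Penalty periods: ⌈285/30⌉ = 10; penalty = 10 × 1.5% × £22,596.00 = £3,389.40
Interest: £22,596.00 × ((1 + 0.0002)^285 − 1) = £22,596.00 × 0.05864978… = £1,325.2504…
Total = £22,596.00 + £3,389.4000 + £1,325.2504… = £27,310.65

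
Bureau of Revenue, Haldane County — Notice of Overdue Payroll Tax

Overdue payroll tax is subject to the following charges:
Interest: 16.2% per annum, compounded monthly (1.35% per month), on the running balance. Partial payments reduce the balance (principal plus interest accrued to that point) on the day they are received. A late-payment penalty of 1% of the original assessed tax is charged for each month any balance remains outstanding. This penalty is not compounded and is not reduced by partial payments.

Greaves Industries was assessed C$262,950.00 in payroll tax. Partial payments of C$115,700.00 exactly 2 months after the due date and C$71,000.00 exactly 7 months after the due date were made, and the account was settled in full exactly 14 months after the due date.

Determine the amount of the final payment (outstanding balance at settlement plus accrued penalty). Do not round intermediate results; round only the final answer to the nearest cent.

C$140,178.89

Balance at month 2: C$262,950.0000 × (1 + 0.0135)^2 = C$270,097.5726…
After C$115,700.00 payment: C$270,097.5726… − C$115,700.00 = C$154,397.5726…
Balance at month 7: C$154,397.5726… × (1 + 0.0135)^5 = C$165,104.6228…
After C$71,000.00 payment: C$165,104.6228… − C$71,000.00 = C$94,104.6228…
Balance at month 14: C$94,104.6228… × (1 + 0.0135)^7 = C$103,365.8855…
Penalty: 14 × 1% × C$262,950.00 = C$36,813.00
Final settlement = outstanding balance + penalty = C$103,365.8855… + C$36,813.00 = C$140,178.89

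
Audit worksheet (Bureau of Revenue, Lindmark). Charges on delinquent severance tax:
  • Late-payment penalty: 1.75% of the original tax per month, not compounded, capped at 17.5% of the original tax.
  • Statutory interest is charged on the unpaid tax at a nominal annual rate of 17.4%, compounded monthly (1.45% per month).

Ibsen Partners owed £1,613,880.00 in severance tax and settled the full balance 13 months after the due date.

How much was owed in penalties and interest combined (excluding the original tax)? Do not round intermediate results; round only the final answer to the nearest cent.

£614,571.72

Penalty (uncapped): 13 × 1.75% × £1,613,880.00 = £367,157.70; cap = 17.5% × £1,613,880.00 = £282,429.00 → penalty = £282,429.00
Interest: £1,613,880.00 × ((1 + 0.0145)^13 − 1) = £1,613,880.00 × 0.2058039… = £332,142.7247…
Penalties + interest = £282,429.0000 + £332,142.7247… = £614,571.72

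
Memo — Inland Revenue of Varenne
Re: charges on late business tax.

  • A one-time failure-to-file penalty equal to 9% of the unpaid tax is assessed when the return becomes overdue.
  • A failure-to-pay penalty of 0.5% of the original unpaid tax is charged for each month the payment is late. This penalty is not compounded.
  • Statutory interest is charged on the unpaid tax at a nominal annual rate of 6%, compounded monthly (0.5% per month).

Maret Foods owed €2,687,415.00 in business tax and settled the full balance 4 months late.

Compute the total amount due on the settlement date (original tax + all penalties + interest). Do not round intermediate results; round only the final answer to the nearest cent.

€3,037,183.41

Failure-to-file penalty: 9% × €2,687,415.00 = €241,867.35
Failure-to-pay penalty = 0.5% × €2,687,415.00 × 4 mo = €53,748.30
Interest: €2,687,415.00 × ((1 + 0.005)^4 − 1) = €2,687,415.00 × 0.0201505… = €54,152.7576…
Total = €2,687,415.00 + €295,615.6500 + €54,152.7576… = €3,037,183.41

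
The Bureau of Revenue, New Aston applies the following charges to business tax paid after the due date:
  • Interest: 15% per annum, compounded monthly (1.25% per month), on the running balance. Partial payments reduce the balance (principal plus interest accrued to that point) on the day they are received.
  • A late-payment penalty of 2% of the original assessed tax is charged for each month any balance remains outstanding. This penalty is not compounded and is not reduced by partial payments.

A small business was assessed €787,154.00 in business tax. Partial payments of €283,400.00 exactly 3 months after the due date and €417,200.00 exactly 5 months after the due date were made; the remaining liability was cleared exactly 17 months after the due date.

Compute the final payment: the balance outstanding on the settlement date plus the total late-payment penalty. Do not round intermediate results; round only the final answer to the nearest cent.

Balance at month 3: €787,154.0000 × (1 + 0.0125)^3 = €817,042.7908…
After €283,400.00 payment: €817,042.7908… − €283,400.00 = €533,642.7908…
Balance at month 5: €533,642.7908… × (1 + 0.0125)^2 = €547,067.2423…
After €417,200.00 payment: €547,067.2423… − €417,200.00 = €129,867.2423…
Balance at month 17: €129,867.2423… × (1 + 0.0125)^12 = €150,743.9882…
Penalty: 17 × 2% × €787,154.00 = €267,632.36
Final settlement = outstanding balance + penalty = €150,743.9882… + €267,632.36 = €418,376.35

€418,376.35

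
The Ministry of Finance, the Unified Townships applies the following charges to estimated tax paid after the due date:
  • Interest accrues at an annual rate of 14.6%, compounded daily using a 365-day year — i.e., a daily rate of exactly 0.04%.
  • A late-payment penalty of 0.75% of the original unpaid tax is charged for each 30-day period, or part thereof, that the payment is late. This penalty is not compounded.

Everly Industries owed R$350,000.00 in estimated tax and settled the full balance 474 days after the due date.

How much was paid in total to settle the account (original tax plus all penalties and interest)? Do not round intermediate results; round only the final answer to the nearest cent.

Penalty periods: ⌈474/30⌉ = 16; penalty = 16 × 0.75% × R$350,000.00 = R$42,000.00
Interest: R$350,000.00 × ((1 + 0.0004)^474 − 1) = R$350,000.00 × 0.20872017… = R$73,052.0599…
Total = R$350,000.00 + R$42,000.0000 + R$73,052.0599… = R$465,052.06

R$465,052.06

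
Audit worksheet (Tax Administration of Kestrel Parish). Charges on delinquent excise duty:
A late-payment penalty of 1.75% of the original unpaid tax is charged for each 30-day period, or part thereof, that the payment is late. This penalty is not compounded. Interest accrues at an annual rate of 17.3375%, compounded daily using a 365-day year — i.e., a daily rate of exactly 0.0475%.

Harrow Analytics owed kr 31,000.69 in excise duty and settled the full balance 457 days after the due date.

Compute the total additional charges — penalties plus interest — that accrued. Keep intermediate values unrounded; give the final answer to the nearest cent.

Penalty periods: ⌈457/30⌉ = 16; penalty = 16 × 1.75% × kr 31,000.69 = kr 8,680.19…
Interest: kr 31,000.69 × ((1 + 0.000475)^457 − 1) = kr 31,000.69 × 0.24237325… = kr 7,513.7380…
Penalties + interest = kr 8,680.1932 + kr 7,513.7380… = kr 16,193.93

kr 16,193.93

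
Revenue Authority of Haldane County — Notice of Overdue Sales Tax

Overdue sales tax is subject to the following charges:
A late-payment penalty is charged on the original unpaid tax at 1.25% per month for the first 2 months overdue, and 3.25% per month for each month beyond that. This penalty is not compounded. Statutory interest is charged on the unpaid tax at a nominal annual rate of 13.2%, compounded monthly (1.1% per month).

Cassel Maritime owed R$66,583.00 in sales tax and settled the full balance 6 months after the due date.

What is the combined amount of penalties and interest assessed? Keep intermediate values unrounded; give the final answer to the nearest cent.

R$14,837.48

Penalty, months 1–2: 2 × 1.25% × R$66,583.00 = R$1,664.58…
Penalty, months 3–6: 4 × 3.25% × R$66,583.00 = R$8,655.79
Interest: R$66,583.00 × ((1 + 0.011)^6 − 1) = R$66,583.00 × 0.0678418… = R$4,517.1133…
Penalties + interest = R$10,320.3650 + R$4,517.1133… = R$14,837.48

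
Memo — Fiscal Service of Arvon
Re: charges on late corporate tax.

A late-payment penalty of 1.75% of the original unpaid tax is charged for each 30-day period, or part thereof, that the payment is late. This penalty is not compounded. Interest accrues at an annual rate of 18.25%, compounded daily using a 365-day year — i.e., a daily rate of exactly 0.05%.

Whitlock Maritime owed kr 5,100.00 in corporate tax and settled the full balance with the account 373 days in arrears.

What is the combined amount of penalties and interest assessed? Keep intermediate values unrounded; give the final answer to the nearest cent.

kr 2,205.59

Penalty periods: ⌈373/30⌉ = 13; penalty = 13 × 1.75% × kr 5,100.00 = kr 1,160.25
Interest: kr 5,100.00 × ((1 + 0.0005)^373 − 1) = kr 5,100.00 × 0.20496846… = kr 1,045.3391…
Penalties + interest = kr 1,160.2500 + kr 1,045.3391… = kr 2,205.59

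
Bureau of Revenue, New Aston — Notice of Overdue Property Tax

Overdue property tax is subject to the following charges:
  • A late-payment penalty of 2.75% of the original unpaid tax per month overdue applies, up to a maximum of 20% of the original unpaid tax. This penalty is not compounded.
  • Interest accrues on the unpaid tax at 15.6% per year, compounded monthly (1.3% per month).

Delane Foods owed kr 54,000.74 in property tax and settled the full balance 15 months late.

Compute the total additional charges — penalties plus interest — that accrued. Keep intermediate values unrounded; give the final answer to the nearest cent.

kr 22,344.68

Penalty (uncapped): 15 × 2.75% × kr 54,000.74 = kr 22,275.31…; cap = 20% × kr 54,000.74 = kr 10,800.15… → penalty = kr 10,800.15…
Interest: kr 54,000.74 × ((1 + 0.013)^15 − 1) = kr 54,000.74 × 0.2137848… = kr 11,544.5353…
Penalties + interest = kr 10,800.1480 + kr 11,544.5353… = kr 22,344.68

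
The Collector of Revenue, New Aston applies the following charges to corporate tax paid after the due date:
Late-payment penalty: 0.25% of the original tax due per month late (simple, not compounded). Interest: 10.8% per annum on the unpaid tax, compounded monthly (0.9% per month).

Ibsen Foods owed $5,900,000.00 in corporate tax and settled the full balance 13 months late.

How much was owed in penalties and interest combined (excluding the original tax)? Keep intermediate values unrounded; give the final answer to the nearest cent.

$920,584.45

Late-payment penalty = 0.25% × $5,900,000.00 × 13 mo = $191,750.00
Interest: $5,900,000.00 × ((1 + 0.009)^13 − 1) = $5,900,000.00 × 0.1235313… = $728,834.4460…
Penalties + interest = $191,750.0000 + $728,834.4460… = $920,584.45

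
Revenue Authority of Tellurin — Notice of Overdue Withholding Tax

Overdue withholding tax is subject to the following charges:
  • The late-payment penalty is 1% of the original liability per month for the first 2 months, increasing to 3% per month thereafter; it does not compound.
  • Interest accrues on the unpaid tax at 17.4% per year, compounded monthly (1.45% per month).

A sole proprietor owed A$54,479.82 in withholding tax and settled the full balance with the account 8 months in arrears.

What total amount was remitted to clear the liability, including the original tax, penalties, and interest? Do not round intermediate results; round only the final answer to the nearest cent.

Penalty, months 1–2: 2 × 1% × A$54,479.82 = A$1,089.60…
Penalty, months 3–8: 6 × 3% × A$54,479.82 = A$9,806.37…
Interest: A$54,479.82 × ((1 + 0.0145)^8 − 1) = A$54,479.82 × 0.1220609… = A$6,649.8533…
Total = A$54,479.82 + A$10,895.9640 + A$6,649.8533… = A$72,025.64

A$72,025.64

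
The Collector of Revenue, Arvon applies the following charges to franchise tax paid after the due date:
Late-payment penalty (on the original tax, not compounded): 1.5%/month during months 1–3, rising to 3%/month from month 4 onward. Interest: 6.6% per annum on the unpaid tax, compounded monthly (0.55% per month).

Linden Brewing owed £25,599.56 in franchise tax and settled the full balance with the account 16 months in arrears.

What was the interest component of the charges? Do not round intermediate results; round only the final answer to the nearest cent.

Interest: £25,599.56 × ((1 + 0.0055)^16 − 1) = £25,599.56 × 0.0917249… = £2,348.1160…

£2,348.12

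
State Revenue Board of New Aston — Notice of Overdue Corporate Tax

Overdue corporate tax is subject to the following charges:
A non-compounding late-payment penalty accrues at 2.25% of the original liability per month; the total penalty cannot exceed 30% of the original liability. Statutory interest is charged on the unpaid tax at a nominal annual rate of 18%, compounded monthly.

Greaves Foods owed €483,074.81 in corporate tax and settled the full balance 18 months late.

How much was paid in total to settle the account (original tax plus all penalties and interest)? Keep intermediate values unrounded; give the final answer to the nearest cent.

Penalty (uncapped): 18 × 2.25% × €483,074.81 = €195,645.30…; cap = 30% × €483,074.81 = €144,922.44… → penalty = €144,922.44…
Interest (18%/yr ÷ 12 = 1.5%/month): €483,074.81 × ((1 + 0.015)^18 − 1) = €148,468.5193…
Total = €483,074.81 + €144,922.4430 + €148,468.5193… = €776,465.77

€776,465.77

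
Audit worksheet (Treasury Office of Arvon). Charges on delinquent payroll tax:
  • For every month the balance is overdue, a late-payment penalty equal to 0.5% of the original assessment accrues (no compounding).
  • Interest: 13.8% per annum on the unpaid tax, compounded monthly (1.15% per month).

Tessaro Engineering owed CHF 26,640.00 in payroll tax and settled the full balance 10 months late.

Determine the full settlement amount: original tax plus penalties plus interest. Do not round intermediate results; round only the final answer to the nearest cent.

CHF 31,199.10

Late-payment penalty = 0.5% × CHF 26,640.00 × 10 mo = CHF 1,332.00
Interest: CHF 26,640.00 × ((1 + 0.0115)^10 − 1) = CHF 26,640.00 × 0.1211375… = CHF 3,227.1024…
Total = CHF 26,640.00 + CHF 1,332.0000 + CHF 3,227.1024… = CHF 31,199.10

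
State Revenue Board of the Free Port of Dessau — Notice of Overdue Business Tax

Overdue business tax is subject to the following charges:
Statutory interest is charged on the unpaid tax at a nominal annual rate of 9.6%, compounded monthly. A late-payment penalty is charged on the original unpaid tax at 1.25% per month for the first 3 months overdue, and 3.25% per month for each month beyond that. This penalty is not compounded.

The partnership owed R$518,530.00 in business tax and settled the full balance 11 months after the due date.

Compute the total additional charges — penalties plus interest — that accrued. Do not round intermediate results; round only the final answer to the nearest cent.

R$201,763.05

Penalty, months 1–3: 3 × 1.25% × R$518,530.00 = R$19,444.88…
Penalty, months 4–11: 8 × 3.25% × R$518,530.00 = R$134,817.80
Interest (9.6%/yr ÷ 12 = 0.8%/month): R$518,530.00 × ((1 + 0.008)^11 − 1) = R$47,500.3798…
Penalties + interest = R$154,262.6750 + R$47,500.3798… = R$201,763.05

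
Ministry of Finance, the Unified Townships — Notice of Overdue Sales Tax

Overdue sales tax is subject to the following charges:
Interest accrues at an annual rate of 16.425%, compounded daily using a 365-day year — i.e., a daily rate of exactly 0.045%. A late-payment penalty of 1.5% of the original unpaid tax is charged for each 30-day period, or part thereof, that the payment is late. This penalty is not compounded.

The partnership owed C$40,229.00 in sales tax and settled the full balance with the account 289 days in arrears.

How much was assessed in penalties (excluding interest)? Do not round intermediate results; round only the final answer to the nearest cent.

C$6,034.35

Penalty periods: ⌈289/30⌉ = 10; penalty = 10 × 1.5% × C$40,229.00 = C$6,034.35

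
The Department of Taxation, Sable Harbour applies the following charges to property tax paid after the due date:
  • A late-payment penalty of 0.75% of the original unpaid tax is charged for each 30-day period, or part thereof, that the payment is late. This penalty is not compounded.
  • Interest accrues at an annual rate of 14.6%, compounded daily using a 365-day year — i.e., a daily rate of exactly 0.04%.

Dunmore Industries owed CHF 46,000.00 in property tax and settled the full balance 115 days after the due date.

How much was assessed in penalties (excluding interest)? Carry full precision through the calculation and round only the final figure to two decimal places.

CHF 1,380.00

Penalty periods: ⌈115/30⌉ = 4; penalty = 4 × 0.75% × CHF 46,000.00 = CHF 1,380.00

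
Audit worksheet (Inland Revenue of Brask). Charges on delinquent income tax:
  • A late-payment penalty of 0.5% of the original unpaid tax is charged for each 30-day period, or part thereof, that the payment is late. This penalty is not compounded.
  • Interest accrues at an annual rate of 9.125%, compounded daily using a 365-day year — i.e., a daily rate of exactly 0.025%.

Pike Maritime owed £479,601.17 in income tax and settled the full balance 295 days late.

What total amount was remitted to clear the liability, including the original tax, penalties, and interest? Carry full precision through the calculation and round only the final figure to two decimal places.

Penalty periods: ⌈295/30⌉ = 10; penalty = 10 × 0.5% × £479,601.17 = £23,980.06…
Interest: £479,601.17 × ((1 + 0.00025)^295 − 1) = £479,601.17 × 0.07652771… = £36,702.7816…
Total = £479,601.17 + £23,980.0585 + £36,702.7816… = £540,284.01

£540,284.01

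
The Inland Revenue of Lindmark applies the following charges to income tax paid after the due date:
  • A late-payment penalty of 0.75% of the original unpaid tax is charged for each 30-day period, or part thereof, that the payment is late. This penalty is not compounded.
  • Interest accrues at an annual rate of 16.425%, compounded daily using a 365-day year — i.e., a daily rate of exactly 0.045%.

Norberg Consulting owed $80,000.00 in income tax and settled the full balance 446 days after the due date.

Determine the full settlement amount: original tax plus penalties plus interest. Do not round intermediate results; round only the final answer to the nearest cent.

Penalty periods: ⌈446/30⌉ = 15; penalty = 15 × 0.75% × $80,000.00 = $9,000.00
Interest: $80,000.00 × ((1 + 0.00045)^446 − 1) = $80,000.00 × 0.22220286… = $17,776.2290…
Total = $80,000.00 + $9,000.0000 + $17,776.2290… = $106,776.23

$106,776.23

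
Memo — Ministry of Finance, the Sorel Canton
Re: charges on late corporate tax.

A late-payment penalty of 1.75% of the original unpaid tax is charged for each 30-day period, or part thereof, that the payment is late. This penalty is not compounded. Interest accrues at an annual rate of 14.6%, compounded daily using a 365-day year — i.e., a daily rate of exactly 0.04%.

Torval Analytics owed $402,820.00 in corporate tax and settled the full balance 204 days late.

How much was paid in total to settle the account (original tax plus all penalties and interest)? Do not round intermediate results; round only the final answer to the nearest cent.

Penalty periods: ⌈204/30⌉ = 7; penalty = 7 × 1.75% × $402,820.00 = $49,345.45
Interest: $402,820.00 × ((1 + 0.0004)^204 − 1) = $402,820.00 × 0.08500401… = $34,241.3160…
Total = $402,820.00 + $49,345.4500 + $34,241.3160… = $486,406.77

$486,406.77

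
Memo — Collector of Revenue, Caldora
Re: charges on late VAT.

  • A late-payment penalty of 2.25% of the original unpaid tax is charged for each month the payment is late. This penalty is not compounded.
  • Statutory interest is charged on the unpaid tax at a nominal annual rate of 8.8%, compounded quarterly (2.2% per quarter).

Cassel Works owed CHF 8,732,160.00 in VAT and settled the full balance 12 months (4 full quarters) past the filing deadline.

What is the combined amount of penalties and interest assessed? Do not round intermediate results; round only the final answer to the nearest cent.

CHF 3,151,845.44

Late-payment penalty = 2.25% × CHF 8,732,160.00 × 12 mo = CHF 2,357,683.20
Interest: CHF 8,732,160.00 × ((1 + 0.022)^4 − 1) = CHF 8,732,160.00 × 0.0909468… = CHF 794,162.2384…
Penalties + interest = CHF 2,357,683.2000 + CHF 794,162.2384… = CHF 3,151,845.44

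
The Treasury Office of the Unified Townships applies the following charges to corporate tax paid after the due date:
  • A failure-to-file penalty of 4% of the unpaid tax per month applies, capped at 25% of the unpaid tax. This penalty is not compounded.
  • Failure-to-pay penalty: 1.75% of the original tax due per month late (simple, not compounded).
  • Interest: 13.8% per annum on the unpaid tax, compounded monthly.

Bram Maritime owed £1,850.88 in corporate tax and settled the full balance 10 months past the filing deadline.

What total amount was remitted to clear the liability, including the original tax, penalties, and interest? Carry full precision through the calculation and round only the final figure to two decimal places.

£2,861.71

Failure-to-file: 10 × 4% × £1,850.88 = £740.35…, capped at 25% × £1,850.88 = £462.72
Failure-to-pay penalty: 10 × 1.75% × £1,850.88 = £323.90…
Interest (13.8%/yr ÷ 12 = 1.15%/month): £1,850.88 × ((1 + 0.0115)^10 − 1) = £224.2109…
Total = £1,850.88 + £786.6240 + £224.2109… = £2,861.71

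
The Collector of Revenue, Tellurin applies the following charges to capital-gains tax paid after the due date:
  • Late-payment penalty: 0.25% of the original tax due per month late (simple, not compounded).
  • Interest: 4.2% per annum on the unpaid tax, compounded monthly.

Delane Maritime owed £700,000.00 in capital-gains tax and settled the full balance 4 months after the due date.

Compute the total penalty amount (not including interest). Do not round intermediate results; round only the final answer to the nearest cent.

Late-payment penalty = 0.25% × £700,000.00 × 4 mo = £7,000.00

£7,000.00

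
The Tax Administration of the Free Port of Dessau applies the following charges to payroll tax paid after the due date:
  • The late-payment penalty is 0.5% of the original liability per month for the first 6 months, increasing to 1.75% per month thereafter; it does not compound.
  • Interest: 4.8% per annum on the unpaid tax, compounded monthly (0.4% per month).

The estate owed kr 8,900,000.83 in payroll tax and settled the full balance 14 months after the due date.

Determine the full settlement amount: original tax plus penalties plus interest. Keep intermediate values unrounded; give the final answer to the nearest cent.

kr 10,924,569.05

Penalty, months 1–6: 6 × 0.5% × kr 8,900,000.83 = kr 267,000.02…
Penalty, months 7–14: 8 × 1.75% × kr 8,900,000.83 = kr 1,246,000.12…
Interest: kr 8,900,000.83 × ((1 + 0.004)^14 − 1) = kr 8,900,000.83 × 0.0574796… = kr 511,568.0811…
Total = kr 8,900,000.83 + kr 1,513,000.1411 + kr 511,568.0811… = kr 10,924,569.05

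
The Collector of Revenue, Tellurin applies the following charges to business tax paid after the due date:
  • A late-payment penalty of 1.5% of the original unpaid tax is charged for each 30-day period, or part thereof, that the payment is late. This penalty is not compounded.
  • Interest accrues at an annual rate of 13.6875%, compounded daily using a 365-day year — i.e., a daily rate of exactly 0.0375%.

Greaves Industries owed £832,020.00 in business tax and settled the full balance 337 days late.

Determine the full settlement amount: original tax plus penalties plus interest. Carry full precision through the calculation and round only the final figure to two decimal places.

£1,093,840.66

Penalty periods: ⌈337/30⌉ = 12; penalty = 12 × 1.5% × £832,020.00 = £149,763.60
Interest: £832,020.00 × ((1 + 0.000375)^337 − 1) = £832,020.00 × 0.13468072… = £112,057.0557…
Total = £832,020.00 + £149,763.6000 + £112,057.0557… = £1,093,840.66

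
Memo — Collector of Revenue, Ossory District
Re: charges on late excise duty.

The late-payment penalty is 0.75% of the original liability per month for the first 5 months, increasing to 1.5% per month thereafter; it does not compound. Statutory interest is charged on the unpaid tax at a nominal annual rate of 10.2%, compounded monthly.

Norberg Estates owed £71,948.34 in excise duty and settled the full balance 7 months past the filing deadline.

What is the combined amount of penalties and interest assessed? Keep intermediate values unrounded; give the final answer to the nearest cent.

£9,248.16

Penalty, months 1–5: 5 × 0.75% × £71,948.34 = £2,698.06…
Penalty, months 6–7: 2 × 1.5% × £71,948.34 = £2,158.45…
Interest (10.2%/yr ÷ 12 = 0.85%/month): £71,948.34 × ((1 + 0.0085)^7 − 1) = £4,391.6495…
Penalties + interest = £4,856.5130… + £4,391.6495… = £9,248.16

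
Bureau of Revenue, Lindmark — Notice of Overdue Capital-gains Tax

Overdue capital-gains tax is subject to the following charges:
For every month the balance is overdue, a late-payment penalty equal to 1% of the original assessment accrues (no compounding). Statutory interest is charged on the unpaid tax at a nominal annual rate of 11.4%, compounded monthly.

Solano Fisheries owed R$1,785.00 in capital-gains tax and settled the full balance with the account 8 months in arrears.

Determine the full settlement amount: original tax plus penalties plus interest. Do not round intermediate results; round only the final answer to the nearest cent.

Late-payment penalty = 1% × R$1,785.00 × 8 mo = R$142.80
Interest (11.4%/yr ÷ 12 = 0.95%/month): R$1,785.00 × ((1 + 0.0095)^8 − 1) = R$140.2574…
Total = R$1,785.00 + R$142.8000 + R$140.2574… = R$2,068.06

R$2,068.06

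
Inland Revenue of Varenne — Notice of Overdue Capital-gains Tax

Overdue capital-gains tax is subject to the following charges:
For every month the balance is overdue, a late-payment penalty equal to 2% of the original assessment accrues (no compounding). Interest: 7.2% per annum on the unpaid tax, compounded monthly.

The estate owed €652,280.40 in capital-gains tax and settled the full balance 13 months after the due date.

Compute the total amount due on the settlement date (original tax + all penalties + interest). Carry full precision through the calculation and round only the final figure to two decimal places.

€874,623.68

Late-payment penalty: 13 × 2% × €652,280.40 = €169,592.90…
Interest (7.2%/yr ÷ 12 = 0.6%/month): €652,280.40 × ((1 + 0.006)^13 − 1) = €52,750.3808…
Total = €652,280.40 + €169,592.9040 + €52,750.3808… = €874,623.68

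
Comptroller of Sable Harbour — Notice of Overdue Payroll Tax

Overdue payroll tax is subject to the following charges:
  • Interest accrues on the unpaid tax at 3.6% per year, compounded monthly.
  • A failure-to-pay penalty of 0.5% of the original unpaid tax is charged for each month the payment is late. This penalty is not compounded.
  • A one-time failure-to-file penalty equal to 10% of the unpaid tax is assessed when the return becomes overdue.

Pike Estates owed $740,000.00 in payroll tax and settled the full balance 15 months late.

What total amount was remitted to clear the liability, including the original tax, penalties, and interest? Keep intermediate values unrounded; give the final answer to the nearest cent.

Failure-to-file penalty: 10% × $740,000.00 = $74,000.00
Failure-to-pay penalty = 0.5% × $740,000.00 × 15 mo = $55,500.00
Interest (3.6%/yr ÷ 12 = 0.3%/month): $740,000.00 × ((1 + 0.003)^15 − 1) = $34,008.4733…
Total = $740,000.00 + $129,500.0000 + $34,008.4733… = $903,508.47

$903,508.47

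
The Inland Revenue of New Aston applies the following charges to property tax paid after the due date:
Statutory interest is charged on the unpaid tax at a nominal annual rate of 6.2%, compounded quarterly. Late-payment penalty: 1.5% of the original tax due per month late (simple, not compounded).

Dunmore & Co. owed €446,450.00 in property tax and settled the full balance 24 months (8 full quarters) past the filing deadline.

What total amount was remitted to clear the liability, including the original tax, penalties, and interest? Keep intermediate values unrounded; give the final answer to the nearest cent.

€665,630.00

Late-payment penalty: 24 × 1.5% × €446,450.00 = €160,722.00
Interest (6.2%/yr ÷ 4 = 1.55%/quarter): €446,450.00 × ((1 + 0.0155)^8 − 1) = €58,457.9969…
Total = €446,450.00 + €160,722.0000 + €58,457.9969… = €665,630.00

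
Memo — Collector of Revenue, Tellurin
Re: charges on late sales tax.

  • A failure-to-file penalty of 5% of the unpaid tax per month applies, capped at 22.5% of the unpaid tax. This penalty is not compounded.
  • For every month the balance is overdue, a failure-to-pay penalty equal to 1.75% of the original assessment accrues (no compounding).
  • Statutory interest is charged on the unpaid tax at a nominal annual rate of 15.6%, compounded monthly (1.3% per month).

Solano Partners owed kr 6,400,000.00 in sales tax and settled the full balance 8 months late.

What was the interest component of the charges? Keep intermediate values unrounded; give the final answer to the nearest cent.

kr 696,685.13

Interest: kr 6,400,000.00 × ((1 + 0.013)^8 − 1) = kr 6,400,000.00 × 0.1088571… = kr 696,685.1341…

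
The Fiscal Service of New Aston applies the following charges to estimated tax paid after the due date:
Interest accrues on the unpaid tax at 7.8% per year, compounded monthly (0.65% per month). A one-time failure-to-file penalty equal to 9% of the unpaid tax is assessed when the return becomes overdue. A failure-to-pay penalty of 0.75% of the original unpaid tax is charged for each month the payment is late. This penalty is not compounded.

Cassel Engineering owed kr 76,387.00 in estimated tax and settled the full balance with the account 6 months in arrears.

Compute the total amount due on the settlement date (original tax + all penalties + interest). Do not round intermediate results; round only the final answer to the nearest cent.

kr 89,727.17

Failure-to-file penalty: 9% × kr 76,387.00 = kr 6,874.83
Failure-to-pay penalty: 6 × 0.75% × kr 76,387.00 = kr 3,437.42…
Interest: kr 76,387.00 × ((1 + 0.0065)^6 − 1) = kr 76,387.00 × 0.0396393… = kr 3,027.9249…
Total = kr 76,387.00 + kr 10,312.2450 + kr 3,027.9249… = kr 89,727.17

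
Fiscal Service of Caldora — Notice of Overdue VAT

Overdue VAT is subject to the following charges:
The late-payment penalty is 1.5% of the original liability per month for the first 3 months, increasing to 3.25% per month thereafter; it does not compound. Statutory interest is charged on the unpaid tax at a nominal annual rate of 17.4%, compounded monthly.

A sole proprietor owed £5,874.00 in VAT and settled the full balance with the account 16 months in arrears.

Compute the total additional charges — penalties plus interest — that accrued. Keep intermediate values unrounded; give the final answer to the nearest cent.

Penalty, months 1–3: 3 × 1.5% × £5,874.00 = £264.33
Penalty, months 4–16: 13 × 3.25% × £5,874.00 = £2,481.77…
Interest (17.4%/yr ÷ 12 = 1.45%/month): £5,874.00 × ((1 + 0.0145)^16 − 1) = £1,521.4868…
Penalties + interest = £2,746.0950 + £1,521.4868… = £4,267.58

£4,267.58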